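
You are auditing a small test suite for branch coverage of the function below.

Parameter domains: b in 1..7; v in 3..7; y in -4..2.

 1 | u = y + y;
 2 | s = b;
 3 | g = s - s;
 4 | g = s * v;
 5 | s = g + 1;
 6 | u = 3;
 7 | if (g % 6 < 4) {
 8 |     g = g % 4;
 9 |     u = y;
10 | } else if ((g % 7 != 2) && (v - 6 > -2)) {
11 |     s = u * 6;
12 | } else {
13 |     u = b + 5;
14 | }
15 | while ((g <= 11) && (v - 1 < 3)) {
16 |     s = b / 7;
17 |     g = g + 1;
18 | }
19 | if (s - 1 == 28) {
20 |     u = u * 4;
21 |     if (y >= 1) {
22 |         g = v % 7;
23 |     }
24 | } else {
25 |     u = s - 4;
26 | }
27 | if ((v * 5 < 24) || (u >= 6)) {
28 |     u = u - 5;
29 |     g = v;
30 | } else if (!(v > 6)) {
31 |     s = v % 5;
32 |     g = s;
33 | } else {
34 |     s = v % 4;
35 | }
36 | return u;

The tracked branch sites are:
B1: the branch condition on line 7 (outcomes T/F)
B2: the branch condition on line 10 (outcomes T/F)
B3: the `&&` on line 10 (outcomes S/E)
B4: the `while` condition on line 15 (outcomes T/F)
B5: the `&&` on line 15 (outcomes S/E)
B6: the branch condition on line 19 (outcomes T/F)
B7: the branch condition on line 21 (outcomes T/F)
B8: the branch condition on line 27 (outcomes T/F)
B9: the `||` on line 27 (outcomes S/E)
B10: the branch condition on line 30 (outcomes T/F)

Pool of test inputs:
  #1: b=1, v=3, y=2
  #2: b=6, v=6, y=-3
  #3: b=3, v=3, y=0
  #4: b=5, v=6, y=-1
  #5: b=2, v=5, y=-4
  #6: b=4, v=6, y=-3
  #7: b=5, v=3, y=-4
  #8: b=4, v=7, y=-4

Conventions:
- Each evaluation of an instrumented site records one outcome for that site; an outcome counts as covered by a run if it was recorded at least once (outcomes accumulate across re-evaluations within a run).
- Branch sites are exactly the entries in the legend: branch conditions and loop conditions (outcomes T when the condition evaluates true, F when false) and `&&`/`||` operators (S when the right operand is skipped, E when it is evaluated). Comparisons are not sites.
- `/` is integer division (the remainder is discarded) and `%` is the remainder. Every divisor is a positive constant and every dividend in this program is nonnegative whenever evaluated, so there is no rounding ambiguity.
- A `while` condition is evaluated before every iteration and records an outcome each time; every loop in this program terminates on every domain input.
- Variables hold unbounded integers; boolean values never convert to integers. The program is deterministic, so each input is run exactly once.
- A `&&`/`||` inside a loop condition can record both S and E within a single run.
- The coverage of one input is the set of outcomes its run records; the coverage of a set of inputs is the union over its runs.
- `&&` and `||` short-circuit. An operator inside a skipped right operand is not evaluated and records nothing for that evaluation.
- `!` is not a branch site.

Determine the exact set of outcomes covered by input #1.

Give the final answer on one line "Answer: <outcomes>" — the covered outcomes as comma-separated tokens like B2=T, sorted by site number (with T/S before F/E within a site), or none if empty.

Running input #1 (b=1, v=3, y=2), event by event:
  B1->T, B5->E, B4->T, B5->E, B4->T, B5->E, B4->T, B5->E, B4->T, B5->E
  B4->T, B5->E, B4->T, B5->E, B4->T, B5->E, B4->T, B5->E, B4->T, B5->S
  B4->F, B6->F, B9->S, B8->T
collecting distinct outcomes: B1=T, B4=T, B4=F, B5=S, B5=E, B6=F, B8=T, B9=S

Answer: B1=T, B4=T, B4=F, B5=S, B5=E, B6=F, B8=T, B9=S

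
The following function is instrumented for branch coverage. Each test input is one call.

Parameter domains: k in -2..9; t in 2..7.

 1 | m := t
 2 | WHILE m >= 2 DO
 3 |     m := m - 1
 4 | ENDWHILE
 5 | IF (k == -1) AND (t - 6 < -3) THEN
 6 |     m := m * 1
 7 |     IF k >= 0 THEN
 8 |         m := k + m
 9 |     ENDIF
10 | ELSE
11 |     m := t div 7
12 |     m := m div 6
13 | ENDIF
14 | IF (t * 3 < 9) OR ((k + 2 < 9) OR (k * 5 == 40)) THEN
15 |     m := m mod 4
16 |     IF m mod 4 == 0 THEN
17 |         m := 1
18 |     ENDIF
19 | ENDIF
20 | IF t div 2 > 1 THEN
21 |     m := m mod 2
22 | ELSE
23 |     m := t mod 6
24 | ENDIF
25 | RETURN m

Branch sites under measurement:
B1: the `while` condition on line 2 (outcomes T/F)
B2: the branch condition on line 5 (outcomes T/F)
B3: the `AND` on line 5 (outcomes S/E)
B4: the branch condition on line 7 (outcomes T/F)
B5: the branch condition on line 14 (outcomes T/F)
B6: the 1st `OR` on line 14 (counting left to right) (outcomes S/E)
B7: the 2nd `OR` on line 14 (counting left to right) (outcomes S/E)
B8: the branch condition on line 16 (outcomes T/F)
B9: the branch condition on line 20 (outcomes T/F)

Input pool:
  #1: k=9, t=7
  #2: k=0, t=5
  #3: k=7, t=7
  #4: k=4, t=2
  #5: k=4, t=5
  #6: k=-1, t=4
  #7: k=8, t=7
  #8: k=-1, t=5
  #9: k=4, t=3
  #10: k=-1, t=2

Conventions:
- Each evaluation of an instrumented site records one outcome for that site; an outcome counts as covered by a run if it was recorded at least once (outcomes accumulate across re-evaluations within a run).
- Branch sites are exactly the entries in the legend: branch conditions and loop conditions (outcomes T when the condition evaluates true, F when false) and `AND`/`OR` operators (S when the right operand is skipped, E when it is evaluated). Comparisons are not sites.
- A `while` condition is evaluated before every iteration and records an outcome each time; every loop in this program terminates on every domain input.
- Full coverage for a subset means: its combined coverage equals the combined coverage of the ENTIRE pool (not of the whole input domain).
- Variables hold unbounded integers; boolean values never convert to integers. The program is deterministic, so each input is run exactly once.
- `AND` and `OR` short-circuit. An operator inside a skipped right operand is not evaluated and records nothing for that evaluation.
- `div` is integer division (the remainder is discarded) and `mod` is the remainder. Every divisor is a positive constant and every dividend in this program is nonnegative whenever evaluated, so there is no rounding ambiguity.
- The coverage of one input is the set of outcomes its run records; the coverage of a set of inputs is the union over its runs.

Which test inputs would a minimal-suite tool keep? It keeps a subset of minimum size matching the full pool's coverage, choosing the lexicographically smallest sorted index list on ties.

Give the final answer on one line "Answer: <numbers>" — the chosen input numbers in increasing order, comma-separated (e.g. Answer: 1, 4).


#1 (k=9, t=7) -> B1->T, B1->T, B1->T, B1->T, B1->T, B1->T, B1->F, B3->S, B2->F, B6->E, B7->E, B5->F, B9->T; covered: B1=T, B1=F, B2=F, B3=S, B5=F, B6=E, B7=E, B9=T
#2 (k=0, t=5) -> B1->T, B1->T, B1->T, B1->T, B1->F, B3->S, B2->F, B6->E, B7->S, B5->T, B8->T, B9->T; covered: B1=T, B1=F, B2=F, B3=S, B5=T, B6=E, B7=S, B8=T, B9=T
#3 (k=7, t=7) -> B1->T, B1->T, B1->T, B1->T, B1->T, B1->T, B1->F, B3->S, B2->F, B6->E, B7->E, B5->F, B9->T; covered: B1=T, B1=F, B2=F, B3=S, B5=F, B6=E, B7=E, B9=T
#4 (k=4, t=2) -> B1->T, B1->F, B3->S, B2->F, B6->S, B5->T, B8->T, B9->F; covered: B1=T, B1=F, B2=F, B3=S, B5=T, B6=S, B8=T, B9=F
#5 (k=4, t=5) -> B1->T, B1->T, B1->T, B1->T, B1->F, B3->S, B2->F, B6->E, B7->S, B5->T, B8->T, B9->T; covered: B1=T, B1=F, B2=F, B3=S, B5=T, B6=E, B7=S, B8=T, B9=T
#6 (k=-1, t=4) -> B1->T, B1->T, B1->T, B1->F, B3->E, B2->F, B6->E, B7->S, B5->T, B8->T, B9->T; covered: B1=T, B1=F, B2=F, B3=E, B5=T, B6=E, B7=S, B8=T, B9=T
#7 (k=8, t=7) -> B1->T, B1->T, B1->T, B1->T, B1->T, B1->T, B1->F, B3->S, B2->F, B6->E, B7->E, B5->T, B8->T, B9->T; covered: B1=T, B1=F, B2=F, B3=S, B5=T, B6=E, B7=E, B8=T, B9=T
#8 (k=-1, t=5) -> B1->T, B1->T, B1->T, B1->T, B1->F, B3->E, B2->F, B6->E, B7->S, B5->T, B8->T, B9->T; covered: B1=T, B1=F, B2=F, B3=E, B5=T, B6=E, B7=S, B8=T, B9=T
#9 (k=4, t=3) -> B1->T, B1->T, B1->F, B3->S, B2->F, B6->E, B7->S, B5->T, B8->T, B9->F; covered: B1=T, B1=F, B2=F, B3=S, B5=T, B6=E, B7=S, B8=T, B9=F
#10 (k=-1, t=2) -> B1->T, B1->F, B3->E, B2->T, B4->F, B6->S, B5->T, B8->F, B9->F; covered: B1=T, B1=F, B2=T, B3=E, B4=F, B5=T, B6=S, B8=F, B9=F
union over all inputs: B1=T, B1=F, B2=T, B2=F, B3=S, B3=E, B4=F, B5=T, B5=F, B6=S, B6=E, B7=S, B7=E, B8=T, B8=F, B9=T, B9=F (17 outcomes)
checked all size-1 subsets: none covers 17 outcomes (max 9/17)
checked all size-2 subsets: none covers 17 outcomes (max 15/17)
size 3: inputs {1, 2, 10} cover all 17 outcomes, and no lexicographically smaller subset of this size does
Answer: 1, 2, 10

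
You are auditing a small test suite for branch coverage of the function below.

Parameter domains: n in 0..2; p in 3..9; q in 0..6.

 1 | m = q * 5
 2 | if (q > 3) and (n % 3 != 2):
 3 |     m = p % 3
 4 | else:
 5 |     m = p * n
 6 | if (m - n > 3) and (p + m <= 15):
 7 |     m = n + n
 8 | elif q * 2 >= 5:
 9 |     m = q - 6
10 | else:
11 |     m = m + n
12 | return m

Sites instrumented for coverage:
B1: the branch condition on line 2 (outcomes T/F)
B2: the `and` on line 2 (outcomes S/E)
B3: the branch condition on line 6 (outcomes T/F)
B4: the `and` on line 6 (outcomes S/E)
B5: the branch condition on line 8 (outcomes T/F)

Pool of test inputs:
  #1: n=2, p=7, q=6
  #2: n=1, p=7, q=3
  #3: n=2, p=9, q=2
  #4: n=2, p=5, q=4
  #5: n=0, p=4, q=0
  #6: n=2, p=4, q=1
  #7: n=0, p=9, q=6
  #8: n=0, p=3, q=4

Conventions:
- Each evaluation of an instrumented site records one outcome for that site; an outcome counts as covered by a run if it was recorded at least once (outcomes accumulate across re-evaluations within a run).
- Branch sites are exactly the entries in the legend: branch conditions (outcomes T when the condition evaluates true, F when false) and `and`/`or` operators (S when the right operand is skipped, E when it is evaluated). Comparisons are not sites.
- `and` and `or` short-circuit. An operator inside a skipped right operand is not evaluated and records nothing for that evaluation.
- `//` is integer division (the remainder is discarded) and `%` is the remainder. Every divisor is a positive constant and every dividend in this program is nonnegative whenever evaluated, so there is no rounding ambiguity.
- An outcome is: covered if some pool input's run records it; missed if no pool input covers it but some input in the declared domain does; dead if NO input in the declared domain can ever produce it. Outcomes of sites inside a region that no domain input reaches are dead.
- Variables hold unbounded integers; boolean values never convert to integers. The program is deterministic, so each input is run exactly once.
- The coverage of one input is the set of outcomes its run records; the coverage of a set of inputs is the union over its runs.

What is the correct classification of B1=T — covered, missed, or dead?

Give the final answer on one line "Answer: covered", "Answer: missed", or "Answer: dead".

B1=T is recorded by pool input(s) 7, 8 -> covered

Answer: covered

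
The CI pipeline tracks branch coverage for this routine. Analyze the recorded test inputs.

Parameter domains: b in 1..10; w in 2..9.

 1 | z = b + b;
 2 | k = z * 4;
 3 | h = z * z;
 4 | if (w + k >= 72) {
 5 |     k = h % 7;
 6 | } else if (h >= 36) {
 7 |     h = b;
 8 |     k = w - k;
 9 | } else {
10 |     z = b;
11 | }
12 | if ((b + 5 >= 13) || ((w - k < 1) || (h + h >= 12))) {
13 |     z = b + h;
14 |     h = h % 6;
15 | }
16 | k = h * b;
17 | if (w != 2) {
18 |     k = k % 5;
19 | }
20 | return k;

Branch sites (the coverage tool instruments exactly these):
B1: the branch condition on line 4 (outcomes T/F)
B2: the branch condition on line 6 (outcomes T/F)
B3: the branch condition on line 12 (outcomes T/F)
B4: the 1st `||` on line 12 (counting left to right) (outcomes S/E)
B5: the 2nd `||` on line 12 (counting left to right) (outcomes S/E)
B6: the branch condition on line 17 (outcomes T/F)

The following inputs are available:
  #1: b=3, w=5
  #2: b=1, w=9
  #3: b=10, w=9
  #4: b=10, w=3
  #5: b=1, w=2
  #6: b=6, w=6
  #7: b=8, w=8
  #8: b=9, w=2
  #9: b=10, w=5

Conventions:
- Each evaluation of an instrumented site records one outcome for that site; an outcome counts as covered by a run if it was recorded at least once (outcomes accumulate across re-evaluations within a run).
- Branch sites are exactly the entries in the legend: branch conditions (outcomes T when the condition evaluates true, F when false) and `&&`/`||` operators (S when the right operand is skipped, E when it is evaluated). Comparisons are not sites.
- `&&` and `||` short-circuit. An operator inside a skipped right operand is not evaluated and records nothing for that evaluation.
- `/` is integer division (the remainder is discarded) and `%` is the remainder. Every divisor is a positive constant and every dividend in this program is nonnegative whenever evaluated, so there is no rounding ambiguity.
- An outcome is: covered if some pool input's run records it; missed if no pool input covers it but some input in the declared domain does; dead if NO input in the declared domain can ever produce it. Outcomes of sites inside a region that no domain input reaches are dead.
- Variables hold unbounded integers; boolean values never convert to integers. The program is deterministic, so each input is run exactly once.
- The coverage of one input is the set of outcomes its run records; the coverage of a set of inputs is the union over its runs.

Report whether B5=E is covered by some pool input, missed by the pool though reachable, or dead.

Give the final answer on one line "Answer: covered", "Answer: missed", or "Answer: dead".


B5=E is recorded by pool input(s) 1, 2, 6 -> covered
Answer: covered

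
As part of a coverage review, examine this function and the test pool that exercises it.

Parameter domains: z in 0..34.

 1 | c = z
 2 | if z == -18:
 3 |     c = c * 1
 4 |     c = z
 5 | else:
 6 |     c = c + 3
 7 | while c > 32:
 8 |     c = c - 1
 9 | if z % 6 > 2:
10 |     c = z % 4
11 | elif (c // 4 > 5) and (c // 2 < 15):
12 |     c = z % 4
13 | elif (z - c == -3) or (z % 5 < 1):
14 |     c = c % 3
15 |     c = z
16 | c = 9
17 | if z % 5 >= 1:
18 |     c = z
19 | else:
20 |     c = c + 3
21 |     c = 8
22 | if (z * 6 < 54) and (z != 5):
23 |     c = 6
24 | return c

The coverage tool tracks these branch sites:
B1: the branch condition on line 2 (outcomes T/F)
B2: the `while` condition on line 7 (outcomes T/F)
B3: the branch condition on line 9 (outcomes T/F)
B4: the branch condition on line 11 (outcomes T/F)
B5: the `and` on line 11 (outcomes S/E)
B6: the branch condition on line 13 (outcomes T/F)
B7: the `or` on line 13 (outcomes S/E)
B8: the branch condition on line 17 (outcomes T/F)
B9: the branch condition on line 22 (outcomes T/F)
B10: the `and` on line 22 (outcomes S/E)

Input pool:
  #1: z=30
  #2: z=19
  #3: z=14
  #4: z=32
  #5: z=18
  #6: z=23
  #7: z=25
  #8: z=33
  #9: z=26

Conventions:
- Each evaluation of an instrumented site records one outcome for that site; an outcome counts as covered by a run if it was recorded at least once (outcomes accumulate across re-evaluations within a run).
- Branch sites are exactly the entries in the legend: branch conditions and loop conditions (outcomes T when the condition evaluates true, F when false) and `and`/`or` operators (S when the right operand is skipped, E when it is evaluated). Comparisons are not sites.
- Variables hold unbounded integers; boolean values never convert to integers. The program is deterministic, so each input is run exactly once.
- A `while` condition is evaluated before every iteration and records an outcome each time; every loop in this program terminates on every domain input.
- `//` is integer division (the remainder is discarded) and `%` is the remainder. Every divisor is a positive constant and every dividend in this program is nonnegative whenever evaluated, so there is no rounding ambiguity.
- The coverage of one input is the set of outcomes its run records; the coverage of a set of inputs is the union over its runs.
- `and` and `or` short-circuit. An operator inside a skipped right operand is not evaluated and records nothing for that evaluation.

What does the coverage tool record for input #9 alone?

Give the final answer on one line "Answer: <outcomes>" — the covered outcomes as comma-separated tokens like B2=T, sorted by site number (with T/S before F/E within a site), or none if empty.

Tracing the run of input #9 (z=26):
  B1->F, B2->F, B3->F, B5->E, B4->T, B8->T, B10->S, B9->F
as a set, this run covers: B1=F, B2=F, B3=F, B4=T, B5=E, B8=T, B9=F, B10=S

Answer: B1=F, B2=F, B3=F, B4=T, B5=E, B8=T, B9=F, B10=S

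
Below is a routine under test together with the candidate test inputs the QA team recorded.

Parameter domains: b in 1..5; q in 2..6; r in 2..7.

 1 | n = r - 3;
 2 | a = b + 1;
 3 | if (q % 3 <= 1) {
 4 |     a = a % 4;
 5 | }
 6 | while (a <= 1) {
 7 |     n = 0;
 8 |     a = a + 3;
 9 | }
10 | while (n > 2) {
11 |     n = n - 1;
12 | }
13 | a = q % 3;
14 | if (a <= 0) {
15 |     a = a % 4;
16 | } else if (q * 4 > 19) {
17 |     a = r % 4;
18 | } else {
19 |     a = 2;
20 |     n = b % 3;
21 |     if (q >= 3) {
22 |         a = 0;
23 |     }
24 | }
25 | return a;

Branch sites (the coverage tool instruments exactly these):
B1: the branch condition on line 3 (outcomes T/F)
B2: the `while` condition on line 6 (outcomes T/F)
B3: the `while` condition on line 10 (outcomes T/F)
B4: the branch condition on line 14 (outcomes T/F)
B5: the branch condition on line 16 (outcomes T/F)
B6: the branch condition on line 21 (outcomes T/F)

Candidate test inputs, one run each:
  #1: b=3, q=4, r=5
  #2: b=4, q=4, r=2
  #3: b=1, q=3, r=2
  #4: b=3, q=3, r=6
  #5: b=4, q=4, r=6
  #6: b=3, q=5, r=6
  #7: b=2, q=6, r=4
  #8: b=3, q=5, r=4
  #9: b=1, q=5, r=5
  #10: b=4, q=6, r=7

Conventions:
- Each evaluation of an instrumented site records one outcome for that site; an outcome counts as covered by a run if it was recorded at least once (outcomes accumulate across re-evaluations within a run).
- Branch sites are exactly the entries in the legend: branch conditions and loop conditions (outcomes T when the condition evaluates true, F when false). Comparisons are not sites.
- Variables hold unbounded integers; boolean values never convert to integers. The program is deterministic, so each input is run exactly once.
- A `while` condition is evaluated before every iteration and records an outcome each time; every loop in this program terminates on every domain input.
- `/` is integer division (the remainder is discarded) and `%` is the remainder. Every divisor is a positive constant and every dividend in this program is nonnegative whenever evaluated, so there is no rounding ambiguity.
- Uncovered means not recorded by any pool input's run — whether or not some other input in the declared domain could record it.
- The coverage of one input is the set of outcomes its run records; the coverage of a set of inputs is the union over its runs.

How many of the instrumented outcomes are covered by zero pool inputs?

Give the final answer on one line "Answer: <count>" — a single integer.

test 1 (b=3, q=4, r=5) hits B1=T, B2=T, B2=F, B3=F, B4=F, B5=F, B6=T
test 2 (b=4, q=4, r=2) hits B1=T, B2=T, B2=F, B3=F, B4=F, B5=F, B6=T
test 3 (b=1, q=3, r=2) hits B1=T, B2=F, B3=F, B4=T
test 4 (b=3, q=3, r=6) hits B1=T, B2=T, B2=F, B3=F, B4=T
test 5 (b=4, q=4, r=6) hits B1=T, B2=T, B2=F, B3=F, B4=F, B5=F, B6=T
test 6 (b=3, q=5, r=6) hits B1=F, B2=F, B3=T, B3=F, B4=F, B5=T
test 7 (b=2, q=6, r=4) hits B1=T, B2=F, B3=F, B4=T
test 8 (b=3, q=5, r=4) hits B1=F, B2=F, B3=F, B4=F, B5=T
test 9 (b=1, q=5, r=5) hits B1=F, B2=F, B3=F, B4=F, B5=T
test 10 (b=4, q=6, r=7) hits B1=T, B2=T, B2=F, B3=F, B4=T
union over the pool: B1=T, B1=F, B2=T, B2=F, B3=T, B3=F, B4=T, B4=F, B5=T, B5=F, B6=T
uncovered (1 of 12): B6=F

Answer: 1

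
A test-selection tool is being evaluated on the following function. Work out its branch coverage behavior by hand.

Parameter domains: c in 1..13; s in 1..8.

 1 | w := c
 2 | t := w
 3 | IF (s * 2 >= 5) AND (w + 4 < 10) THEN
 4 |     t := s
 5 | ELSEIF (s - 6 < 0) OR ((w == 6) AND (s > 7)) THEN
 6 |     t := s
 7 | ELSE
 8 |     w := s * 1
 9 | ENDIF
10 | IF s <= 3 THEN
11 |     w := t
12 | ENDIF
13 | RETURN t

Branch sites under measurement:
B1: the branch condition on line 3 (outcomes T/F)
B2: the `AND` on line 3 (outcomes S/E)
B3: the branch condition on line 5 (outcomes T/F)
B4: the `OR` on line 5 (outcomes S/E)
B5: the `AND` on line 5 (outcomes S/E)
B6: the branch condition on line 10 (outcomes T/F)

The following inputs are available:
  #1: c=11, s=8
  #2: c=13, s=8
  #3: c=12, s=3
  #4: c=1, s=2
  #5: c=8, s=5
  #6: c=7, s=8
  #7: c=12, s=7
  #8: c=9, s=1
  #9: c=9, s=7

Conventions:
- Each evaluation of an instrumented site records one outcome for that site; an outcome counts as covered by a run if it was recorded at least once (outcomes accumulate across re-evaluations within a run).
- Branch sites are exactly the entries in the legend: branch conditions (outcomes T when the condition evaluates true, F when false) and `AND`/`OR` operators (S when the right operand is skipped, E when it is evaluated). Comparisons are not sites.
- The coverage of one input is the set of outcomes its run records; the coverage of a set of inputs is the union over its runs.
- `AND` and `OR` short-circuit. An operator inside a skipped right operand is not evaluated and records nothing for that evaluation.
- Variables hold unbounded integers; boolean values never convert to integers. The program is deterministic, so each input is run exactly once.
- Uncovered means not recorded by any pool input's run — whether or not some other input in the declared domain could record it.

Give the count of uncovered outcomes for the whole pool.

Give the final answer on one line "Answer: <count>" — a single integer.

run #1 (c=11, s=8) runs B2->E, B1->F, B4->E, B5->S, B3->F, B6->F; records B1=F, B2=E, B3=F, B4=E, B5=S, B6=F
run #2 (c=13, s=8) runs B2->E, B1->F, B4->E, B5->S, B3->F, B6->F; records B1=F, B2=E, B3=F, B4=E, B5=S, B6=F
run #3 (c=12, s=3) runs B2->E, B1->F, B4->S, B3->T, B6->T; records B1=F, B2=E, B3=T, B4=S, B6=T
run #4 (c=1, s=2) runs B2->S, B1->F, B4->S, B3->T, B6->T; records B1=F, B2=S, B3=T, B4=S, B6=T
run #5 (c=8, s=5) runs B2->E, B1->F, B4->S, B3->T, B6->F; records B1=F, B2=E, B3=T, B4=S, B6=F
run #6 (c=7, s=8) runs B2->E, B1->F, B4->E, B5->S, B3->F, B6->F; records B1=F, B2=E, B3=F, B4=E, B5=S, B6=F
run #7 (c=12, s=7) runs B2->E, B1->F, B4->E, B5->S, B3->F, B6->F; records B1=F, B2=E, B3=F, B4=E, B5=S, B6=F
run #8 (c=9, s=1) runs B2->S, B1->F, B4->S, B3->T, B6->T; records B1=F, B2=S, B3=T, B4=S, B6=T
run #9 (c=9, s=7) runs B2->E, B1->F, B4->E, B5->S, B3->F, B6->F; records B1=F, B2=E, B3=F, B4=E, B5=S, B6=F
union over the pool: B1=F, B2=S, B2=E, B3=T, B3=F, B4=S, B4=E, B5=S, B6=T, B6=F
uncovered (2 of 12): B1=T, B5=E

Answer: 2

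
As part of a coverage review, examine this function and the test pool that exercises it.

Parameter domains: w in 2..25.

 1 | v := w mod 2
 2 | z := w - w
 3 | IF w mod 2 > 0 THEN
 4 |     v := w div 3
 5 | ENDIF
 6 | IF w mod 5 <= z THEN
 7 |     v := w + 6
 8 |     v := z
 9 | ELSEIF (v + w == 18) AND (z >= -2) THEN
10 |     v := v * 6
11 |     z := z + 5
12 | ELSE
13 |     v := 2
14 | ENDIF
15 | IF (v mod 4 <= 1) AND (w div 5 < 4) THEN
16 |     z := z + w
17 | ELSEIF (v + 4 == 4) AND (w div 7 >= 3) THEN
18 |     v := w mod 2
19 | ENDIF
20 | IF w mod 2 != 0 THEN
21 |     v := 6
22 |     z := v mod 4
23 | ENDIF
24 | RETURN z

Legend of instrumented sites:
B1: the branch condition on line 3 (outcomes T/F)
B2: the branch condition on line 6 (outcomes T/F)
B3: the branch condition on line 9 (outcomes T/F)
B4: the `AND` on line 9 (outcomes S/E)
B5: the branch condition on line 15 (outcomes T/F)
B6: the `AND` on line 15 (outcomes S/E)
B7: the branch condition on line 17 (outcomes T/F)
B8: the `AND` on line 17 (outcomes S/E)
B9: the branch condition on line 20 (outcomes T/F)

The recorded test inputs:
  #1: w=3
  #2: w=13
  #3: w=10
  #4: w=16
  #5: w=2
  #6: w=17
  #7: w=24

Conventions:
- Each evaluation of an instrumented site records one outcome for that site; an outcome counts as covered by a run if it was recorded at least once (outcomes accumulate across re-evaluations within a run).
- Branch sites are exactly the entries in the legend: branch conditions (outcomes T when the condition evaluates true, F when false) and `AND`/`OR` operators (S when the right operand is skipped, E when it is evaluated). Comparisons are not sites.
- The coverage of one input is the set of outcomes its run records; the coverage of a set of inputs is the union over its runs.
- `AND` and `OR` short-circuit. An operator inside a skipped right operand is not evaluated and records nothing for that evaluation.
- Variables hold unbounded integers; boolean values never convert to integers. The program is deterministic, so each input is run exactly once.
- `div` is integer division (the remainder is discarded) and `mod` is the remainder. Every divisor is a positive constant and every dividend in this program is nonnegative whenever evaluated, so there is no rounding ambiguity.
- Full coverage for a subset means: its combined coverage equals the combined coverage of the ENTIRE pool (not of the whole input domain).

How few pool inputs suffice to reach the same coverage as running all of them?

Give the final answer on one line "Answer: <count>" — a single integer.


#1 (w=3) -> B1->T, B2->F, B4->S, B3->F, B6->S, B5->F, B8->S, B7->F, B9->T; covered: B1=T, B2=F, B3=F, B4=S, B5=F, B6=S, B7=F, B8=S, B9=T
#2 (w=13) -> B1->T, B2->F, B4->S, B3->F, B6->S, B5->F, B8->S, B7->F, B9->T; covered: B1=T, B2=F, B3=F, B4=S, B5=F, B6=S, B7=F, B8=S, B9=T
#3 (w=10) -> B1->F, B2->T, B6->E, B5->T, B9->F; covered: B1=F, B2=T, B5=T, B6=E, B9=F
#4 (w=16) -> B1->F, B2->F, B4->S, B3->F, B6->S, B5->F, B8->S, B7->F, B9->F; covered: B1=F, B2=F, B3=F, B4=S, B5=F, B6=S, B7=F, B8=S, B9=F
#5 (w=2) -> B1->F, B2->F, B4->S, B3->F, B6->S, B5->F, B8->S, B7->F, B9->F; covered: B1=F, B2=F, B3=F, B4=S, B5=F, B6=S, B7=F, B8=S, B9=F
#6 (w=17) -> B1->T, B2->F, B4->S, B3->F, B6->S, B5->F, B8->S, B7->F, B9->T; covered: B1=T, B2=F, B3=F, B4=S, B5=F, B6=S, B7=F, B8=S, B9=T
#7 (w=24) -> B1->F, B2->F, B4->S, B3->F, B6->S, B5->F, B8->S, B7->F, B9->F; covered: B1=F, B2=F, B3=F, B4=S, B5=F, B6=S, B7=F, B8=S, B9=F
pool-wide coverage (14 outcomes): B1=T, B1=F, B2=T, B2=F, B3=F, B4=S, B5=T, B5=F, B6=S, B6=E, B7=F, B8=S, B9=T, B9=F
checked all size-1 subsets: none covers 14 outcomes (max 9/14)
the canonical winner is {1, 3}: size 2, full 14-outcome coverage, earliest index list among size-2 covers
Answer: 2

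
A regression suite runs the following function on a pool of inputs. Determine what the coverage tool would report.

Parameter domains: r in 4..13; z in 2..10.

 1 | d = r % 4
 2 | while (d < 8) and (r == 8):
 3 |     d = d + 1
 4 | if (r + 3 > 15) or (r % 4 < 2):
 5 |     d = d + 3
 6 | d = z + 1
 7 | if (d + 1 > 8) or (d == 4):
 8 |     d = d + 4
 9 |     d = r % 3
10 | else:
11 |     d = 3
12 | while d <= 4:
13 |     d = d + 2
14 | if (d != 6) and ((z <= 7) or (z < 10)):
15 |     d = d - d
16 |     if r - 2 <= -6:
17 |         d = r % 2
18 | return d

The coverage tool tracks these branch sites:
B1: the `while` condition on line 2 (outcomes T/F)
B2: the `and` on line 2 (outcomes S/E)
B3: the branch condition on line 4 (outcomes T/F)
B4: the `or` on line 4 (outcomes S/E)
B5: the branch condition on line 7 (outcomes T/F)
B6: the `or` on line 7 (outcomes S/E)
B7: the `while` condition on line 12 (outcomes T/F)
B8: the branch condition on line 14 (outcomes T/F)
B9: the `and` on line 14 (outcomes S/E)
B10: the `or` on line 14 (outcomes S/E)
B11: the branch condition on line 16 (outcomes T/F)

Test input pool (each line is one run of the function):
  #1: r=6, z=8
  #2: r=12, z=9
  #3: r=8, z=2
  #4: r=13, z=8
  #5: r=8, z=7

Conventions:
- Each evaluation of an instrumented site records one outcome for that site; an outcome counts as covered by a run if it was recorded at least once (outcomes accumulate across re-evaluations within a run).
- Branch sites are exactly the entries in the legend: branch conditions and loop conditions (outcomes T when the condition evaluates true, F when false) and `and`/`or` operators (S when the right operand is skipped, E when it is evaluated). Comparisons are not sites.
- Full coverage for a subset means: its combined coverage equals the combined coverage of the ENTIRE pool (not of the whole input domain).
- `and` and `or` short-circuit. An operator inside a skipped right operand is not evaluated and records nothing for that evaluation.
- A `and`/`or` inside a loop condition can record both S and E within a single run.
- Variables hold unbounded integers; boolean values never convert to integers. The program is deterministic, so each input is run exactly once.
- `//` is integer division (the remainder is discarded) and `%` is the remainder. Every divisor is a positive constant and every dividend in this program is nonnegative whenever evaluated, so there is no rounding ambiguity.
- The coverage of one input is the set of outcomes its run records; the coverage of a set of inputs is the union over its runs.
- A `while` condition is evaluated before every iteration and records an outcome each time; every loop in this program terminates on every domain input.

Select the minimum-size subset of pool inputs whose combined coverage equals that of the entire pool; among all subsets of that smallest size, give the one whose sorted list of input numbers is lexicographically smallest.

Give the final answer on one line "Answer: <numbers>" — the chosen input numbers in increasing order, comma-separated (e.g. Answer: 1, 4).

#1 (r=6, z=8) -> B2->E, B1->F, B4->E, B3->F, B6->S, B5->T, B7->T, B7->T, B7->T, B7->F, B9->S, B8->F; covered: B1=F, B2=E, B3=F, B4=E, B5=T, B6=S, B7=T, B7=F, B8=F, B9=S
#2 (r=12, z=9) -> B2->E, B1->F, B4->E, B3->T, B6->S, B5->T, B7->T, B7->T, B7->T, B7->F, B9->S, B8->F; covered: B1=F, B2=E, B3=T, B4=E, B5=T, B6=S, B7=T, B7=F, B8=F, B9=S
#3 (r=8, z=2) -> B2->E, B1->T, B2->E, B1->T, B2->E, B1->T, B2->E, B1->T, B2->E, B1->T, B2->E, B1->T, B2->E, B1->T, ...; covered: B1=T, B1=F, B2=S, B2=E, B3=T, B4=E, B5=F, B6=E, B7=T, B7=F, B8=T, B9=E, B10=S, B11=F
#4 (r=13, z=8) -> B2->E, B1->F, B4->S, B3->T, B6->S, B5->T, B7->T, B7->T, B7->F, B9->E, B10->E, B8->T, B11->F; covered: B1=F, B2=E, B3=T, B4=S, B5=T, B6=S, B7=T, B7=F, B8=T, B9=E, B10=E, B11=F
#5 (r=8, z=7) -> B2->E, B1->T, B2->E, B1->T, B2->E, B1->T, B2->E, B1->T, B2->E, B1->T, B2->E, B1->T, B2->E, B1->T, ...; covered: B1=T, B1=F, B2=S, B2=E, B3=T, B4=E, B5=T, B6=S, B7=T, B7=F, B8=F, B9=S
together the pool reaches 21 outcomes: B1=T, B1=F, B2=S, B2=E, B3=T, B3=F, B4=S, B4=E, B5=T, B5=F, B6=S, B6=E, B7=T, B7=F, B8=T, B8=F, B9=S, B9=E, B10=S, B10=E, B11=F
every size-1 subset falls short of the 21 outcomes (best: 14/21)
every size-2 subset falls short of the 21 outcomes (best: 19/21)
the canonical winner is {1, 3, 4}: size 3, full 21-outcome coverage, earliest index list among size-3 covers

Answer: 1, 3, 4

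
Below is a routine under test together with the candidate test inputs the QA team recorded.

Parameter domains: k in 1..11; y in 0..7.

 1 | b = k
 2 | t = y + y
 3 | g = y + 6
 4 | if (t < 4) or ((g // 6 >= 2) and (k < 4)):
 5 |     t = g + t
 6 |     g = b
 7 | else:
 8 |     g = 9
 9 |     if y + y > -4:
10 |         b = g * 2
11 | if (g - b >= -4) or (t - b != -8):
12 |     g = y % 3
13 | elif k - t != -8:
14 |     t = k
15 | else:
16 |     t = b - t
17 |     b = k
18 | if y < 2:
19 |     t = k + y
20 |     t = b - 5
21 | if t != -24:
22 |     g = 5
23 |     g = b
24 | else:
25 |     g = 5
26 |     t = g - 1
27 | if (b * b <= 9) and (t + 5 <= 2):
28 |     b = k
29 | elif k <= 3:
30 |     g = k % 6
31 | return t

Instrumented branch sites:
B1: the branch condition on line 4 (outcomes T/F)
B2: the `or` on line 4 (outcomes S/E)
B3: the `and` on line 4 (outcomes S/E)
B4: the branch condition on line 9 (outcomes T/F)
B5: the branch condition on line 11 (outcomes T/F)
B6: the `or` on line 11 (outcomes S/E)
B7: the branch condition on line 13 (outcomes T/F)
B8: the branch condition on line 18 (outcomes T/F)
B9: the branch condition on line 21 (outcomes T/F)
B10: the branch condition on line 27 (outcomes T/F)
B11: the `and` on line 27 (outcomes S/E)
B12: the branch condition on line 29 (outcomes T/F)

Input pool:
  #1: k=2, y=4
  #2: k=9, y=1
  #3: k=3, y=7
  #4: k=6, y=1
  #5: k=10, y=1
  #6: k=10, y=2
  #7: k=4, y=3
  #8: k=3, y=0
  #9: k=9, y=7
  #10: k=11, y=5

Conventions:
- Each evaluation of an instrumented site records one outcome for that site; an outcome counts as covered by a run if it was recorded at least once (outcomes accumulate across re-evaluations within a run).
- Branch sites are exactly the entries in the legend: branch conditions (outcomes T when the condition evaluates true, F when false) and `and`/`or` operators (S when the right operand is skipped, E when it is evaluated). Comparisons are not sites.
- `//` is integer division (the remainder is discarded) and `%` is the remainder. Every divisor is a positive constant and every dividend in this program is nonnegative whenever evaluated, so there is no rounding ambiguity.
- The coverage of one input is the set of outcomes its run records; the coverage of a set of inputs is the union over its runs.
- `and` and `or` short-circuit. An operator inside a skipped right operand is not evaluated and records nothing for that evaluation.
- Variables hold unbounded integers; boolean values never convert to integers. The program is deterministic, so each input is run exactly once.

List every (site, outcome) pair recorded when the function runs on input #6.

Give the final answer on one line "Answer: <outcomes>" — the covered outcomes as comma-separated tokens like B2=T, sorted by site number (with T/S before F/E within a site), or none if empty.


Simulating input #6 (k=10, y=2) step by step:
  B2->E, B3->S, B1->F, B4->T, B6->E, B5->T, B8->F, B9->T, B11->S, B10->F
  B12->F
collecting distinct outcomes: B1=F, B2=E, B3=S, B4=T, B5=T, B6=E, B8=F, B9=T, B10=F, B11=S, B12=F
Answer: B1=F, B2=E, B3=S, B4=T, B5=T, B6=E, B8=F, B9=T, B10=F, B11=S, B12=F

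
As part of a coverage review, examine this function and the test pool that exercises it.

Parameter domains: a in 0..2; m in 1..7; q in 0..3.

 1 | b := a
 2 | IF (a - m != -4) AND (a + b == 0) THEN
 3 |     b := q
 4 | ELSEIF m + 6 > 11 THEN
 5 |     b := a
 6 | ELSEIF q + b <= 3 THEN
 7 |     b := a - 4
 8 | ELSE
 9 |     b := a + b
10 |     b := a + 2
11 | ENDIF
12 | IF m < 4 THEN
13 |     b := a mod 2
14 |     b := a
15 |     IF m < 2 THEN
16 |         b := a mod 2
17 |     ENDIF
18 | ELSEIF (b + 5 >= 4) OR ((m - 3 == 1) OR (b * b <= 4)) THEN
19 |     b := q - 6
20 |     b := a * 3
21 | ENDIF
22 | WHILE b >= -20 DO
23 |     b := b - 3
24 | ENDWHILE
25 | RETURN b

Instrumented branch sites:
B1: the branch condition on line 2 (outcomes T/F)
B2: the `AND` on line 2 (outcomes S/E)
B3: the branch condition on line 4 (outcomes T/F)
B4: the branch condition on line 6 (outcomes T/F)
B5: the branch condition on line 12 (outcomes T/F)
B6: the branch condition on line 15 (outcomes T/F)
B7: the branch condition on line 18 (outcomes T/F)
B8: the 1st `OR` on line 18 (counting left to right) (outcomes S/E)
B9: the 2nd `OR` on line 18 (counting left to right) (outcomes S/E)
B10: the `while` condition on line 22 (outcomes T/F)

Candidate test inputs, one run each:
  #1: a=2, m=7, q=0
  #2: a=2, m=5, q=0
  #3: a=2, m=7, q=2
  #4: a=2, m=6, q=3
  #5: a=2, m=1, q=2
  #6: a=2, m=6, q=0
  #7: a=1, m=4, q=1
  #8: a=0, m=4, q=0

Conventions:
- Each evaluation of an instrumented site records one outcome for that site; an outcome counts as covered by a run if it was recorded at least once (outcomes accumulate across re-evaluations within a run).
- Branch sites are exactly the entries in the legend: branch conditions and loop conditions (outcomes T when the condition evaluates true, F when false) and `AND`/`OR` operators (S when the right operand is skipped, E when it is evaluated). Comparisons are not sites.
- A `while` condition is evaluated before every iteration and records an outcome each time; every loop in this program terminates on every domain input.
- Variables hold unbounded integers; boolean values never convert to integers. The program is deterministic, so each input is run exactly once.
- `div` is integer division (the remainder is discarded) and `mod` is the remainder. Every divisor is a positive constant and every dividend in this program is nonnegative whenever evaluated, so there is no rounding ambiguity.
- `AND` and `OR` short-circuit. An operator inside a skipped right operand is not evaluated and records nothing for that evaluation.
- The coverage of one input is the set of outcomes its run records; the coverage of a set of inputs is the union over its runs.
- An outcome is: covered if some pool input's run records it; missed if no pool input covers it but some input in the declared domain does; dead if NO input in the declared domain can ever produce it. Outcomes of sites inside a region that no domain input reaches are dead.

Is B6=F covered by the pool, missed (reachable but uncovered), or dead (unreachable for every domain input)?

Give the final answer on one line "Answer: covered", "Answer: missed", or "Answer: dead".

no pool input records B6=F
but domain input (a=0, m=2, q=0) does record it -> reachable, so missed

Answer: missed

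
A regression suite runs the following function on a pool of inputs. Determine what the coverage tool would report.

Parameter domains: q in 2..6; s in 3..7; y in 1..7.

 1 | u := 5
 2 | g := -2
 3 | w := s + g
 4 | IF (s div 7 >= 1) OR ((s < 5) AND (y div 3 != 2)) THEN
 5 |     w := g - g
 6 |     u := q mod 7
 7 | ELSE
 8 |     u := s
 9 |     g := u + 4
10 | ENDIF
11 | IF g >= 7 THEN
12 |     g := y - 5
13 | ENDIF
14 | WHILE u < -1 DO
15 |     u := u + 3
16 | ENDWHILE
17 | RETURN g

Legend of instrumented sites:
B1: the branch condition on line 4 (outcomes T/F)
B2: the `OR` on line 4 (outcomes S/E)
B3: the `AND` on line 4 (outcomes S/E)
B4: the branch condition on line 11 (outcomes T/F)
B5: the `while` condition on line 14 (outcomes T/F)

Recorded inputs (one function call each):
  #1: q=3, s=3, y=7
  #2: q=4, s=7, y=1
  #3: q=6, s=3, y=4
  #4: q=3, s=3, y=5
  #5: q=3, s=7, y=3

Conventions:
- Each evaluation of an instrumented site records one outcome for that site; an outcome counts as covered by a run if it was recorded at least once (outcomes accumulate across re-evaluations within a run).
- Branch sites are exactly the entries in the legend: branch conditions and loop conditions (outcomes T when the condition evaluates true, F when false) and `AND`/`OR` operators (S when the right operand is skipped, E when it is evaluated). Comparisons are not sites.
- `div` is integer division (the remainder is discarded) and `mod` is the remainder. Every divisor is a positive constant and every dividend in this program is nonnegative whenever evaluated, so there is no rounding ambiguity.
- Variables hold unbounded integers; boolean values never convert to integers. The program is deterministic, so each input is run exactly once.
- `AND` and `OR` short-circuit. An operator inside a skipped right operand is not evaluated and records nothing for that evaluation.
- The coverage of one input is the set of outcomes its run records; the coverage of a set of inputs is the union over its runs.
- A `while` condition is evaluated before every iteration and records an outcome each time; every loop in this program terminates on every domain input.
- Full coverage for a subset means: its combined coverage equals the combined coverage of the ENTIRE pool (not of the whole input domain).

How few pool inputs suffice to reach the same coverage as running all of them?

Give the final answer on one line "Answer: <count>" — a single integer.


input #1 (q=3, s=3, y=7): events B2->E, B3->E, B1->F, B4->T, B5->F; covers B1=F, B2=E, B3=E, B4=T, B5=F
input #2 (q=4, s=7, y=1): events B2->S, B1->T, B4->F, B5->F; covers B1=T, B2=S, B4=F, B5=F
input #3 (q=6, s=3, y=4): events B2->E, B3->E, B1->T, B4->F, B5->F; covers B1=T, B2=E, B3=E, B4=F, B5=F
input #4 (q=3, s=3, y=5): events B2->E, B3->E, B1->T, B4->F, B5->F; covers B1=T, B2=E, B3=E, B4=F, B5=F
input #5 (q=3, s=7, y=3): events B2->S, B1->T, B4->F, B5->F; covers B1=T, B2=S, B4=F, B5=F
union over all inputs: B1=T, B1=F, B2=S, B2=E, B3=E, B4=T, B4=F, B5=F (8 outcomes)
no size-1 subset reaches all 8 outcomes (best union: 5/8)
the canonical winner is {1, 2}: size 2, full 8-outcome coverage, earliest index list among size-2 covers
Answer: 2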